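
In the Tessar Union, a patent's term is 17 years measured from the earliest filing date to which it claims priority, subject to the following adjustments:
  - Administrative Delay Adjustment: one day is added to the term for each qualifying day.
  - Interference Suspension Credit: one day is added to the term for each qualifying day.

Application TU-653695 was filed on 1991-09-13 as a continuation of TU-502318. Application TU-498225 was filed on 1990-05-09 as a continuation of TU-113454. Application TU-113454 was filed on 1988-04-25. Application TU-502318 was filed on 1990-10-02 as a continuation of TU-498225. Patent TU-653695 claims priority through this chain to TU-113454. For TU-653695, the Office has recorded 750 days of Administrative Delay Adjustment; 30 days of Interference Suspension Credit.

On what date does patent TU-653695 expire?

June 14, 2007

Earliest priority filing: 25 April 1988.
Base term: 25 April 1988 + 17 years → 25 April 2005.
Administrative Delay Adjustment: +750 days → 15 May 2007.
Interference Suspension Credit: +30 days → 14 June 2007.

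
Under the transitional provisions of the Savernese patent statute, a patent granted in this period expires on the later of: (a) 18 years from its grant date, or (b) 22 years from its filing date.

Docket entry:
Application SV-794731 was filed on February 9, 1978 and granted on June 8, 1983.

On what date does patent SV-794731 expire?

(a) grant + 18 years → 8 June 2001.
(b) filing + 22 years → 9 February 2000.
Later of the two: 8 June 2001.

June 8, 2001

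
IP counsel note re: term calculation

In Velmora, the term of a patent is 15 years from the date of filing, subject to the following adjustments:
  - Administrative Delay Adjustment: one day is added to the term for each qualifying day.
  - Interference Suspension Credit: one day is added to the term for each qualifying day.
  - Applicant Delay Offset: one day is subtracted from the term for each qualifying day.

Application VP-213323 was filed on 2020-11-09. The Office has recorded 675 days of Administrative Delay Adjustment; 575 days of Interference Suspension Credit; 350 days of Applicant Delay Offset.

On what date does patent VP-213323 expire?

April 27, 2038

Base term: filing date + 15 years → 9 November 2035.
Administrative Delay Adjustment: +675 days → 14 September 2037.
Interference Suspension Credit: +575 days → 12 April 2039.
Applicant Delay Offset: −350 days → 27 April 2038.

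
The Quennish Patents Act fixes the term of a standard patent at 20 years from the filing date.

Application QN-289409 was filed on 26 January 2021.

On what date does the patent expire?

Filing date + 20 years → 26 January 2041.

2041-01-26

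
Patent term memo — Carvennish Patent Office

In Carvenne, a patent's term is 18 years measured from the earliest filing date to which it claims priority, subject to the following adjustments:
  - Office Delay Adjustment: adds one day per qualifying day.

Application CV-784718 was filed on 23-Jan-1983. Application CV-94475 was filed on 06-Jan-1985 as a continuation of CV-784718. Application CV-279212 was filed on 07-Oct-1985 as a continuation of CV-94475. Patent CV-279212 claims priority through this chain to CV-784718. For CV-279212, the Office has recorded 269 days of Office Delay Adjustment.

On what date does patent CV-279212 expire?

Earliest priority filing: 23 January 1983.
Base term: 23 January 1983 + 18 years → 23 January 2001.
Office Delay Adjustment: +269 days → 19 October 2001.

2001-10-19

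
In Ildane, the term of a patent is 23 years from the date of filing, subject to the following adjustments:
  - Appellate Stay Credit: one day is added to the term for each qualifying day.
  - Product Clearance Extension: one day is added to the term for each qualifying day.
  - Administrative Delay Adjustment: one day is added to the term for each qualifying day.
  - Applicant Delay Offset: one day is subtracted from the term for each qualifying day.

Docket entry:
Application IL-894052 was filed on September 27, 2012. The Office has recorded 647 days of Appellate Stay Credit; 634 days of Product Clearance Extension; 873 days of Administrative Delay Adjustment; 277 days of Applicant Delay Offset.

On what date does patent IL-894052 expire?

Base term: filing date + 23 years → 27 September 2035.
Appellate Stay Credit: +647 days → 5 July 2037.
Product Clearance Extension: +634 days → 31 March 2039.
Administrative Delay Adjustment: +873 days → 20 August 2041.
Applicant Delay Offset: −277 days → 16 November 2040.

2040-11-16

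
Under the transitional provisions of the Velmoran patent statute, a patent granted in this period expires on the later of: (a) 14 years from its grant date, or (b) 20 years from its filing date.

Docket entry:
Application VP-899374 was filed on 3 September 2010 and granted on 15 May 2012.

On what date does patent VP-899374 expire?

September 3, 2030

(a) grant + 14 years → 15 May 2026.
(b) filing + 20 years → 3 September 2030.
Later of the two: 3 September 2030.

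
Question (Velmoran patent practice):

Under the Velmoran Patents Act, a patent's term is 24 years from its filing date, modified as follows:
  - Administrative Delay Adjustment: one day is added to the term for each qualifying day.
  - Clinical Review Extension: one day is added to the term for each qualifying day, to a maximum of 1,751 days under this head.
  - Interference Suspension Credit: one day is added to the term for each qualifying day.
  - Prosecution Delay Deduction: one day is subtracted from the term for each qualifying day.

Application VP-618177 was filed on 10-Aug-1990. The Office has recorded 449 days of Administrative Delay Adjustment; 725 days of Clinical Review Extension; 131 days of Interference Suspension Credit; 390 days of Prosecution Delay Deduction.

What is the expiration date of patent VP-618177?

2017-02-10

Base term: filing date + 24 years → 10 August 2014.
Administrative Delay Adjustment: +449 days → 2 November 2015.
Clinical Review Extension: 725 days (within the 1751-day cap) → +725 days → 27 October 2017.
Interference Suspension Credit: +131 days → 7 March 2018.
Prosecution Delay Deduction: −390 days → 10 February 2017.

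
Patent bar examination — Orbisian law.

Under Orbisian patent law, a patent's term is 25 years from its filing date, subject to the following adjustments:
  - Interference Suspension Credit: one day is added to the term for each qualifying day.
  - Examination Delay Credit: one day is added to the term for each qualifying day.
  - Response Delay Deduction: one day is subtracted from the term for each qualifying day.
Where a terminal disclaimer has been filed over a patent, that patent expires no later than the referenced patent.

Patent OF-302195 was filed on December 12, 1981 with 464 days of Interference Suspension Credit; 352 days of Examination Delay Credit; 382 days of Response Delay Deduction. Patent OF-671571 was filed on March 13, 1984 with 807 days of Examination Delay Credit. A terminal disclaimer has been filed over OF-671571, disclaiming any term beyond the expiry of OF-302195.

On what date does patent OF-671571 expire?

2008-02-19

Natural term of OF-671571:
  Base: filing + 25 years → 13 March 2009.
  Examination Delay Credit: +807 days → 29 May 2011.
Expiry of referenced patent OF-302195:
  Base: filing + 25 years → 12 December 2006.
  Interference Suspension Credit: +464 days → 20 March 2008.
  Examination Delay Credit: +352 days → 7 March 2009.
  Response Delay Deduction: −382 days → 19 February 2008.
Terminal disclaimer: OF-671571 expires on the earlier of 29 May 2011 and 19 February 2008.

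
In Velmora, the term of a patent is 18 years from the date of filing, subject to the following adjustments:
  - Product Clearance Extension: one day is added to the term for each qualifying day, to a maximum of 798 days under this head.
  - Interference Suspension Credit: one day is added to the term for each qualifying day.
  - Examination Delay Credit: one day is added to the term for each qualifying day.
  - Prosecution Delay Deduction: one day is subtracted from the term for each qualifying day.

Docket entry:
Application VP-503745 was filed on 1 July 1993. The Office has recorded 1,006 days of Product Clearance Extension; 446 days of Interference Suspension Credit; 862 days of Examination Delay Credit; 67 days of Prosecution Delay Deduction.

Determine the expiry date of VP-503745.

January 29, 2017

Base term: filing date + 18 years → 1 July 2011.
Product Clearance Extension: 1006 days claimed exceeds the 798-day cap, so +798 days → 6 September 2013.
Interference Suspension Credit: +446 days → 26 November 2014.
Examination Delay Credit: +862 days → 6 April 2017.
Prosecution Delay Deduction: −67 days → 29 January 2017.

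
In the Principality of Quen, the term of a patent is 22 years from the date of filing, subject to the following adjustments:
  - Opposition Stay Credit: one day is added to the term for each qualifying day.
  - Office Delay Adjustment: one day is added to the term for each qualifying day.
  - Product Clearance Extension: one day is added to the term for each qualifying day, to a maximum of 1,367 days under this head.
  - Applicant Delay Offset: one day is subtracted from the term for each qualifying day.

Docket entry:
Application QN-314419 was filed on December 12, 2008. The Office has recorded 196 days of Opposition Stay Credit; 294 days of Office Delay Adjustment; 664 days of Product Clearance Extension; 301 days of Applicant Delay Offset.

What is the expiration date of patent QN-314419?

Base term: filing date + 22 years → 12 December 2030.
Opposition Stay Credit: +196 days → 26 June 2031.
Office Delay Adjustment: +294 days → 15 April 2032.
Product Clearance Extension: 664 days (within the 1367-day cap) → +664 days → 8 February 2034.
Applicant Delay Offset: −301 days → 13 April 2033.

April 13, 2033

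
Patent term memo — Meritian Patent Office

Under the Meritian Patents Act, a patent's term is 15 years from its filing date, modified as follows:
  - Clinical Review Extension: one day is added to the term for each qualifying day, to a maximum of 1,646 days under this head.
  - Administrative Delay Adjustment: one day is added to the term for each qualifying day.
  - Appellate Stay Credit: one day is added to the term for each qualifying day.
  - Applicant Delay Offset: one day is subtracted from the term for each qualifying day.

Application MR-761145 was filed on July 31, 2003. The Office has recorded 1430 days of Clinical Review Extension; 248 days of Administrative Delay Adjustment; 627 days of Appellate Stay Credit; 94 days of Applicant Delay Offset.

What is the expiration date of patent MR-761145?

Base term: filing date + 15 years → 31 July 2018.
Clinical Review Extension: 1430 days (within the 1646-day cap) → +1430 days → 30 June 2022.
Administrative Delay Adjustment: +248 days → 5 March 2023.
Appellate Stay Credit: +627 days → 21 November 2024.
Applicant Delay Offset: −94 days → 19 August 2024.

2024-08-19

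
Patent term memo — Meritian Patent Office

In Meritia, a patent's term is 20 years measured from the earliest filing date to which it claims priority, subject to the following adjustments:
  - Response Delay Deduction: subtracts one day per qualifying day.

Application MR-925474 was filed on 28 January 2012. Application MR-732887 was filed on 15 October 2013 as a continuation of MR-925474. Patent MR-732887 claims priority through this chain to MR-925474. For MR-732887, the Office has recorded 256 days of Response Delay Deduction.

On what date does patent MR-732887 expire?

2031-05-17

Earliest priority filing: 28 January 2012.
Base term: 28 January 2012 + 20 years → 28 January 2032.
Response Delay Deduction: −256 days → 17 May 2031.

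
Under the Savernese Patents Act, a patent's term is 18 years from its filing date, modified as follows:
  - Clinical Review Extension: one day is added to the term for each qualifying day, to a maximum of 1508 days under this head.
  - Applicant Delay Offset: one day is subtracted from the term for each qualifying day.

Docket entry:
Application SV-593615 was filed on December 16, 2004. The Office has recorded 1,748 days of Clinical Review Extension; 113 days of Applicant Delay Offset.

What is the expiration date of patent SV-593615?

2026-10-11

Base term: filing date + 18 years → 16 December 2022.
Clinical Review Extension: 1748 days claimed exceeds the 1508-day cap, so +1508 days → 1 February 2027.
Applicant Delay Offset: −113 days → 11 October 2026.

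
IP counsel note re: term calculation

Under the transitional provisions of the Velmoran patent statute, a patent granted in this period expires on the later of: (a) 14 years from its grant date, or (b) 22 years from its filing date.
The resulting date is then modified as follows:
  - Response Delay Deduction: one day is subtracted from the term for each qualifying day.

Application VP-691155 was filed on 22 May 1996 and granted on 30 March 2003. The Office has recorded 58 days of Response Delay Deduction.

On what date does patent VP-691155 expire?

2018-03-25

(a) grant + 14 years → 30 March 2017.
(b) filing + 22 years → 22 May 2018.
Later of the two: 22 May 2018.
Response Delay Deduction: −58 days → 25 March 2018.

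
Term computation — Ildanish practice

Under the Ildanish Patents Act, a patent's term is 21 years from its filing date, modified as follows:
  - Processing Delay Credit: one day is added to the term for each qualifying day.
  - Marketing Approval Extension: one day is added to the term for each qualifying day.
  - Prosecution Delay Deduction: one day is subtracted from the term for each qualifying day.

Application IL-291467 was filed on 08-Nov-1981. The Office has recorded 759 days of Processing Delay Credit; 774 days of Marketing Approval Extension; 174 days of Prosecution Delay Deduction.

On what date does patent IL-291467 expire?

July 29, 2006

Base term: filing date + 21 years → 8 November 2002.
Processing Delay Credit: +759 days → 6 December 2004.
Marketing Approval Extension: +774 days → 19 January 2007.
Prosecution Delay Deduction: −174 days → 29 July 2006.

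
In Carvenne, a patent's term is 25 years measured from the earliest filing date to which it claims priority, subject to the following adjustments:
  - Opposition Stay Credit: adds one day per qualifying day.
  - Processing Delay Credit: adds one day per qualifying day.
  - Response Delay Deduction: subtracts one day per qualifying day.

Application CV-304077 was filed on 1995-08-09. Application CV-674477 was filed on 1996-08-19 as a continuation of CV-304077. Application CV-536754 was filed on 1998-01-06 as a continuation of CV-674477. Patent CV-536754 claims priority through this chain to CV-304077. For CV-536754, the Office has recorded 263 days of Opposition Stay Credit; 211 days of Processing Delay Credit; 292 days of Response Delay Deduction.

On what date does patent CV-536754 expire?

2021-02-07

Earliest priority filing: 9 August 1995.
Base term: 9 August 1995 + 25 years → 9 August 2020.
Opposition Stay Credit: +263 days → 29 April 2021.
Processing Delay Credit: +211 days → 26 November 2021.
Response Delay Deduction: −292 days → 7 February 2021.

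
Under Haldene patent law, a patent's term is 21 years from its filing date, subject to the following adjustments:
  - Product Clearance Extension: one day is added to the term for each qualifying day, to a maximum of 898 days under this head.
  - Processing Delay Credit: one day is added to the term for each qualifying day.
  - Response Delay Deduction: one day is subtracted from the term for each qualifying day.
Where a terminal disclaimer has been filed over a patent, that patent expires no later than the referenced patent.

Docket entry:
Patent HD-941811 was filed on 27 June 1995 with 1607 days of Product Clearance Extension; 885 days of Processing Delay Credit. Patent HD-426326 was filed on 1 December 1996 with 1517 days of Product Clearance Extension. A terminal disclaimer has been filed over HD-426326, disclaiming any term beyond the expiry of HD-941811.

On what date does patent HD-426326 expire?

May 17, 2020

Natural term of HD-426326:
  Base: filing + 21 years → 1 December 2017.
  Product Clearance Extension: 1517 days claimed exceeds the 898-day cap, so +898 days → 17 May 2020.
Expiry of referenced patent HD-941811:
  Base: filing + 21 years → 27 June 2016.
  Product Clearance Extension: 1607 days claimed exceeds the 898-day cap, so +898 days → 12 December 2018.
  Processing Delay Credit: +885 days → 15 May 2021.
Terminal disclaimer: HD-426326 expires on the earlier of 17 May 2020 and 15 May 2021.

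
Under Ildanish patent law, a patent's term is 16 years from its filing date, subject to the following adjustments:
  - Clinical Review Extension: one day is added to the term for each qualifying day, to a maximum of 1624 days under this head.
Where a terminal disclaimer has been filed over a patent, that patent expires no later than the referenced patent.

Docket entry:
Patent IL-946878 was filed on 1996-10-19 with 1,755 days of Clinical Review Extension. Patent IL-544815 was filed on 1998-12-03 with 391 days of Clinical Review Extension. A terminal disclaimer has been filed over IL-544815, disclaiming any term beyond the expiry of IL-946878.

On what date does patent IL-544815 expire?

2015-12-29

Natural term of IL-544815:
  Base: filing + 16 years → 3 December 2014.
  Clinical Review Extension: 391 days (within the 1624-day cap) → +391 days → 29 December 2015.
Expiry of referenced patent IL-946878:
  Base: filing + 16 years → 19 October 2012.
  Clinical Review Extension: 1755 days claimed exceeds the 1624-day cap, so +1624 days → 31 March 2017.
Terminal disclaimer: IL-544815 expires on the earlier of 29 December 2015 and 31 March 2017.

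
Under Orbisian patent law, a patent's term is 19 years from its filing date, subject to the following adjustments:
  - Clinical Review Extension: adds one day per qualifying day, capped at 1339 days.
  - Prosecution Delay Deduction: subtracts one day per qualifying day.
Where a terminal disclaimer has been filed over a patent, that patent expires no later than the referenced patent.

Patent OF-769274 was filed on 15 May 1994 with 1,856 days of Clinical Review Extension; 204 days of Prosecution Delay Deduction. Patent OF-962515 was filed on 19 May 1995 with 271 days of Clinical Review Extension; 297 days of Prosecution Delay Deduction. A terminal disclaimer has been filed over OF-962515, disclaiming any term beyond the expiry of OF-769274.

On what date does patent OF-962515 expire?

Natural term of OF-962515:
  Base: filing + 19 years → 19 May 2014.
  Clinical Review Extension: 271 days (within the 1339-day cap) → +271 days → 14 February 2015.
  Prosecution Delay Deduction: −297 days → 23 April 2014.
Expiry of referenced patent OF-769274:
  Base: filing + 19 years → 15 May 2013.
  Clinical Review Extension: 1856 days claimed exceeds the 1339-day cap, so +1339 days → 13 January 2017.
  Prosecution Delay Deduction: −204 days → 23 June 2016.
Terminal disclaimer: OF-962515 expires on the earlier of 23 April 2014 and 23 June 2016.

April 23, 2014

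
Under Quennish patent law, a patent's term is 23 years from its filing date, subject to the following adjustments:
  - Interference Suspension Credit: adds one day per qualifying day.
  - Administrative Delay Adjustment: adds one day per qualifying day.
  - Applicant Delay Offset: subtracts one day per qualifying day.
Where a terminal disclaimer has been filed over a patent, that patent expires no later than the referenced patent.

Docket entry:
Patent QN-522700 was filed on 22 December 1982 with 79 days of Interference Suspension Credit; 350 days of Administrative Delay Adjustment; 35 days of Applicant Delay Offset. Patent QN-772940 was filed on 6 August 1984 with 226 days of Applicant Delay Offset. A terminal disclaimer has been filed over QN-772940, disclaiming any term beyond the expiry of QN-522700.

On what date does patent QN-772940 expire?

2006-12-23

Natural term of QN-772940:
  Base: filing + 23 years → 6 August 2007.
  Applicant Delay Offset: −226 days → 23 December 2006.
Expiry of referenced patent QN-522700:
  Base: filing + 23 years → 22 December 2005.
  Interference Suspension Credit: +79 days → 11 March 2006.
  Administrative Delay Adjustment: +350 days → 24 February 2007.
  Applicant Delay Offset: −35 days → 20 January 2007.
Terminal disclaimer: QN-772940 expires on the earlier of 23 December 2006 and 20 January 2007.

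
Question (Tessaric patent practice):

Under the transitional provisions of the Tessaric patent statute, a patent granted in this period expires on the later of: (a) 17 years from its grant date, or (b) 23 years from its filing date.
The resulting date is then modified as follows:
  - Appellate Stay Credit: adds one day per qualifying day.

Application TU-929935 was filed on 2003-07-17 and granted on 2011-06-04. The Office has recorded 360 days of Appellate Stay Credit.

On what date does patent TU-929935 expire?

(a) grant + 17 years → 4 June 2028.
(b) filing + 23 years → 17 July 2026.
Later of the two: 4 June 2028.
Appellate Stay Credit: +360 days → 30 May 2029.

2029-05-30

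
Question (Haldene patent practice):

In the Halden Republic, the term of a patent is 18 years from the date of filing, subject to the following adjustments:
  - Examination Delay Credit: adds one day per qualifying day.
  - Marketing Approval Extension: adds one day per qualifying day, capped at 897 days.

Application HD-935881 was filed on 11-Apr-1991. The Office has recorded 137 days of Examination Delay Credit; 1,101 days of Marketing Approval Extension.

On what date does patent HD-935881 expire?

Base term: filing date + 18 years → 11 April 2009.
Examination Delay Credit: +137 days → 26 August 2009.
Marketing Approval Extension: 1101 days claimed exceeds the 897-day cap, so +897 days → 9 February 2012.

2012-02-09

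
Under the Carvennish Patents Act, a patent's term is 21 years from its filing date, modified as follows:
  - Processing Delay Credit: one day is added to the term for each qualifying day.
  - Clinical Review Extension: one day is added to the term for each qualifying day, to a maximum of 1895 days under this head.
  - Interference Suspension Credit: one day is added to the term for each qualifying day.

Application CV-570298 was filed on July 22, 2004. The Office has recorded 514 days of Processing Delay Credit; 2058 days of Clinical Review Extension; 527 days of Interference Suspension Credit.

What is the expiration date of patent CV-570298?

Base term: filing date + 21 years → 22 July 2025.
Processing Delay Credit: +514 days → 18 December 2026.
Clinical Review Extension: 2058 days claimed exceeds the 1895-day cap, so +1895 days → 25 February 2032.
Interference Suspension Credit: +527 days → 5 August 2033.

2033-08-05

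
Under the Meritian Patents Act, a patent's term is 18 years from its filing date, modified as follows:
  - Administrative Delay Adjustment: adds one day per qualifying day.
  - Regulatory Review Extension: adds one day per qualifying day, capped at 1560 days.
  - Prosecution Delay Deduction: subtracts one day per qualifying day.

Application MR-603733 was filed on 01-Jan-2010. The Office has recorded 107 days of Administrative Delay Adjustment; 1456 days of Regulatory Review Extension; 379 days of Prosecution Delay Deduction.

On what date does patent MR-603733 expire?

March 30, 2031

Base term: filing date + 18 years → 1 January 2028.
Administrative Delay Adjustment: +107 days → 17 April 2028.
Regulatory Review Extension: 1456 days (within the 1560-day cap) → +1456 days → 12 April 2032.
Prosecution Delay Deduction: −379 days → 30 March 2031.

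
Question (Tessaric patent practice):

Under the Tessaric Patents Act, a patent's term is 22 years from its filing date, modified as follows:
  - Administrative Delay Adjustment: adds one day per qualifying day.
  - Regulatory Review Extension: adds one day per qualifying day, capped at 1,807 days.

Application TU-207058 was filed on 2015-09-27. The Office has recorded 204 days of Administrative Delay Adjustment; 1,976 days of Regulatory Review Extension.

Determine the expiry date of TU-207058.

Base term: filing date + 22 years → 27 September 2037.
Administrative Delay Adjustment: +204 days → 19 April 2038.
Regulatory Review Extension: 1976 days claimed exceeds the 1807-day cap, so +1807 days → 31 March 2043.

March 31, 2043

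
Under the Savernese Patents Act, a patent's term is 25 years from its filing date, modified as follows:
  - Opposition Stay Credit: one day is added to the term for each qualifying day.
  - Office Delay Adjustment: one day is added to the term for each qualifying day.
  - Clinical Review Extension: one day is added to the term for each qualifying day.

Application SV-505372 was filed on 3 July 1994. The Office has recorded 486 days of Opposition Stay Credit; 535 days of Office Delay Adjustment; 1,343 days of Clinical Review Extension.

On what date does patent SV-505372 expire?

December 22, 2025

Base term: filing date + 25 years → 3 July 2019.
Opposition Stay Credit: +486 days → 31 October 2020.
Office Delay Adjustment: +535 days → 19 April 2022.
Clinical Review Extension: +1343 days → 22 December 2025.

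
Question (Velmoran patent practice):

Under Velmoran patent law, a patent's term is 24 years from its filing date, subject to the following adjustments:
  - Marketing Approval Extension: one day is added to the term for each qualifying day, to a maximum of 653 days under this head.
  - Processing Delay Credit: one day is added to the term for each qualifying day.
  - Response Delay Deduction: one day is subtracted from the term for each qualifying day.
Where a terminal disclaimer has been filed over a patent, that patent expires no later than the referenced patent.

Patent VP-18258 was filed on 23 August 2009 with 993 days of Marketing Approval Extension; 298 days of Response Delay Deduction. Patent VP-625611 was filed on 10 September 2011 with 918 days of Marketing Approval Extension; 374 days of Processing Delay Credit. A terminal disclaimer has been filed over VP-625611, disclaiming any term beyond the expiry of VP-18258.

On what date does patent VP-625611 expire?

Natural term of VP-625611:
  Base: filing + 24 years → 10 September 2035.
  Marketing Approval Extension: 918 days claimed exceeds the 653-day cap, so +653 days → 24 June 2037.
  Processing Delay Credit: +374 days → 3 July 2038.
Expiry of referenced patent VP-18258:
  Base: filing + 24 years → 23 August 2033.
  Marketing Approval Extension: 993 days claimed exceeds the 653-day cap, so +653 days → 7 June 2035.
  Response Delay Deduction: −298 days → 13 August 2034.
Terminal disclaimer: VP-625611 expires on the earlier of 3 July 2038 and 13 August 2034.

2034-08-13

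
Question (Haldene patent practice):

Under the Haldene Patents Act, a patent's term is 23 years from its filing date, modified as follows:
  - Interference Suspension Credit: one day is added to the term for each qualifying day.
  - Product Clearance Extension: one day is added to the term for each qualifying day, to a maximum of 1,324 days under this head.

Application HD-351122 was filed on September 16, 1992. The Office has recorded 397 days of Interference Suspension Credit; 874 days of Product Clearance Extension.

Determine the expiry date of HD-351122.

Base term: filing date + 23 years → 16 September 2015.
Interference Suspension Credit: +397 days → 17 October 2016.
Product Clearance Extension: 874 days (within the 1324-day cap) → +874 days → 10 March 2019.

2019-03-10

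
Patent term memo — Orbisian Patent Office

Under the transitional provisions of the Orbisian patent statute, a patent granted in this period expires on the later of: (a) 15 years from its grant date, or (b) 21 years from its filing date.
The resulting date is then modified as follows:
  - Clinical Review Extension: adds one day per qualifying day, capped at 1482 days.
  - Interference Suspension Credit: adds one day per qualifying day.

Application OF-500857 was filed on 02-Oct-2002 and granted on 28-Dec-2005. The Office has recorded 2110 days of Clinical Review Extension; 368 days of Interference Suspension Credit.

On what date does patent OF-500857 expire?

2028-10-25

(a) grant + 15 years → 28 December 2020.
(b) filing + 21 years → 2 October 2023.
Later of the two: 2 October 2023.
Clinical Review Extension: 2110 days claimed exceeds the 1482-day cap, so +1482 days → 23 October 2027.
Interference Suspension Credit: +368 days → 25 October 2028.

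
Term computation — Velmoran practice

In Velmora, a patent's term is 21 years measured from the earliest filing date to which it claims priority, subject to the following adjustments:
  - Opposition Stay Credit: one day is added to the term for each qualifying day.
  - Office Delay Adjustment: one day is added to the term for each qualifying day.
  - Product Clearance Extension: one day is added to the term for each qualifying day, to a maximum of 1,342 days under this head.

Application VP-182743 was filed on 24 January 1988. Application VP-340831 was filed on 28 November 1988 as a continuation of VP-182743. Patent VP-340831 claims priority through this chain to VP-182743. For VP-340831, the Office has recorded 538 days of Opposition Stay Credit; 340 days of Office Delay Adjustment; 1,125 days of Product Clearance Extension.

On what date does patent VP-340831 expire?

2014-07-20

Earliest priority filing: 24 January 1988.
Base term: 24 January 1988 + 21 years → 24 January 2009.
Opposition Stay Credit: +538 days → 16 July 2010.
Office Delay Adjustment: +340 days → 21 June 2011.
Product Clearance Extension: 1125 days (within the 1342-day cap) → +1125 days → 20 July 2014.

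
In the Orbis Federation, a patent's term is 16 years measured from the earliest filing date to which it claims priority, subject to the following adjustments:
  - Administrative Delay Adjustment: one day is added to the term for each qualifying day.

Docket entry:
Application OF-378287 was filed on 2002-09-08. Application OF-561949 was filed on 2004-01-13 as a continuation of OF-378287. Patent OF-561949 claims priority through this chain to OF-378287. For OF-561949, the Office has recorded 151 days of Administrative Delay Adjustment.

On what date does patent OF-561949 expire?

2019-02-06

Earliest priority filing: 8 September 2002.
Base term: 8 September 2002 + 16 years → 8 September 2018.
Administrative Delay Adjustment: +151 days → 6 February 2019.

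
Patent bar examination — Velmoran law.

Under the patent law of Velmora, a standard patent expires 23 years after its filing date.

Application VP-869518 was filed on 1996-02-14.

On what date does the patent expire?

February 14, 2019

Filing date + 23 years → 14 February 2019.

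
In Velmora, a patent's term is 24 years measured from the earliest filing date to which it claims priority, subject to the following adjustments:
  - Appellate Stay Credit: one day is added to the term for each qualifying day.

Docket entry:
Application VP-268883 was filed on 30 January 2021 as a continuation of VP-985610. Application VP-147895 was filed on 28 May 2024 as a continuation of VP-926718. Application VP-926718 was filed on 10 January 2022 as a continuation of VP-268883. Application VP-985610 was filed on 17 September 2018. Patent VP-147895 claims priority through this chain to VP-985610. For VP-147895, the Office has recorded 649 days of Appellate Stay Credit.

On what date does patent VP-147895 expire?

Earliest priority filing: 17 September 2018.
Base term: 17 September 2018 + 24 years → 17 September 2042.
Appellate Stay Credit: +649 days → 27 June 2044.

June 27, 2044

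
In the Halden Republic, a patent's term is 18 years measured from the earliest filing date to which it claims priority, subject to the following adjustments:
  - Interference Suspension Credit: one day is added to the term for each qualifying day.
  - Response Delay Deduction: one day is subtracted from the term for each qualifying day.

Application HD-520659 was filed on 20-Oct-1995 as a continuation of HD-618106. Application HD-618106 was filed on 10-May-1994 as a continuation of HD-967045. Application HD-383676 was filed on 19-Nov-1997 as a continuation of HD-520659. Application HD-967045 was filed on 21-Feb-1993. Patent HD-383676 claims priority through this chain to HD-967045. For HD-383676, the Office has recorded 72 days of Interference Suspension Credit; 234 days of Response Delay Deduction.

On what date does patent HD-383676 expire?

Earliest priority filing: 21 February 1993.
Base term: 21 February 1993 + 18 years → 21 February 2011.
Interference Suspension Credit: +72 days → 4 May 2011.
Response Delay Deduction: −234 days → 12 September 2010.

September 12, 2010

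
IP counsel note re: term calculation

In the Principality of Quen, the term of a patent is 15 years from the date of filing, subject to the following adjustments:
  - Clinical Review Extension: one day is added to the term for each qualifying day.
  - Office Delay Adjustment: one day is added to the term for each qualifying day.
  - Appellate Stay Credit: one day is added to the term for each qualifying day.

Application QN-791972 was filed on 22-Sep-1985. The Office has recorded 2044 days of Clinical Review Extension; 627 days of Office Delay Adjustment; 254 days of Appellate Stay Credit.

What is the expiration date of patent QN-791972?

2008-09-25

Base term: filing date + 15 years → 22 September 2000.
Clinical Review Extension: +2044 days → 28 April 2006.
Office Delay Adjustment: +627 days → 15 January 2008.
Appellate Stay Credit: +254 days → 25 September 2008.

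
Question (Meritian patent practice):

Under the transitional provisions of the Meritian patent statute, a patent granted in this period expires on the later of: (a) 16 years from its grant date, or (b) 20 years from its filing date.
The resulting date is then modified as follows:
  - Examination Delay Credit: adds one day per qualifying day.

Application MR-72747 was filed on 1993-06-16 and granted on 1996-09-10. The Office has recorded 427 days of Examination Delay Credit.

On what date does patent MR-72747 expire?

(a) grant + 16 years → 10 September 2012.
(b) filing + 20 years → 16 June 2013.
Later of the two: 16 June 2013.
Examination Delay Credit: +427 days → 17 August 2014.

2014-08-17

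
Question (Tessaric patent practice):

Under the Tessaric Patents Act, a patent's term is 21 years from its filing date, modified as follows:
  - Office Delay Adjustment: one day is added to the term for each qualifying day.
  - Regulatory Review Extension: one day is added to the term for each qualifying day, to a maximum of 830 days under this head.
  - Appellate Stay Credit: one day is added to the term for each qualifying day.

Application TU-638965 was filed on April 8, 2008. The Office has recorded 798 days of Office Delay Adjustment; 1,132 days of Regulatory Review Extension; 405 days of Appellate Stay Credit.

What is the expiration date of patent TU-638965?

November 1, 2034

Base term: filing date + 21 years → 8 April 2029.
Office Delay Adjustment: +798 days → 15 June 2031.
Regulatory Review Extension: 1132 days claimed exceeds the 830-day cap, so +830 days → 22 September 2033.
Appellate Stay Credit: +405 days → 1 November 2034.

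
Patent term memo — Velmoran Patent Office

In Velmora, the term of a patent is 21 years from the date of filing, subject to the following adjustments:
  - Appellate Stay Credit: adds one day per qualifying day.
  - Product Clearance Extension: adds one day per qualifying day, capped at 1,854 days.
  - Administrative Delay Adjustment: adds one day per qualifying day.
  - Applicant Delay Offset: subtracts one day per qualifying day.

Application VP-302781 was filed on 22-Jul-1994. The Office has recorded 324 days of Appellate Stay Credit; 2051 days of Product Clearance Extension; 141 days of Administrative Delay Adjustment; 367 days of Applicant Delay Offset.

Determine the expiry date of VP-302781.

Base term: filing date + 21 years → 22 July 2015.
Appellate Stay Credit: +324 days → 10 June 2016.
Product Clearance Extension: 2051 days claimed exceeds the 1854-day cap, so +1854 days → 8 July 2021.
Administrative Delay Adjustment: +141 days → 26 November 2021.
Applicant Delay Offset: −367 days → 24 November 2020.

2020-11-24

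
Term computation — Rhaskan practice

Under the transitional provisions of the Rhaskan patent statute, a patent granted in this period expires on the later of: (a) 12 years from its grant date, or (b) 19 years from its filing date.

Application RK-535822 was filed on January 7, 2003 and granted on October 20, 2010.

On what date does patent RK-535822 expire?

October 20, 2022

(a) grant + 12 years → 20 October 2022.
(b) filing + 19 years → 7 January 2022.
Later of the two: 20 October 2022.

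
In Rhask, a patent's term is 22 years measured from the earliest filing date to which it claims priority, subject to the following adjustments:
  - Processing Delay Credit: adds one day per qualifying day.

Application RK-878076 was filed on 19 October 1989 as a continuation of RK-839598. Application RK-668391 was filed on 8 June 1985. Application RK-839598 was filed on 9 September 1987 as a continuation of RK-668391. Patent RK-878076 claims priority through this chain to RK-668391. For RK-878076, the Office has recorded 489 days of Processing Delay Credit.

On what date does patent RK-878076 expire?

October 9, 2008

Earliest priority filing: 8 June 1985.
Base term: 8 June 1985 + 22 years → 8 June 2007.
Processing Delay Credit: +489 days → 9 October 2008.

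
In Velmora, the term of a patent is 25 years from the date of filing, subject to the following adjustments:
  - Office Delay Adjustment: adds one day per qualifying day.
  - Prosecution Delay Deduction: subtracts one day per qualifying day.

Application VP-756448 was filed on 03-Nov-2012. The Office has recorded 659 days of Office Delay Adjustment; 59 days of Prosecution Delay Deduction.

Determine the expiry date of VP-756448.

Base term: filing date + 25 years → 3 November 2037.
Office Delay Adjustment: +659 days → 24 August 2039.
Prosecution Delay Deduction: −59 days → 26 June 2039.

June 26, 2039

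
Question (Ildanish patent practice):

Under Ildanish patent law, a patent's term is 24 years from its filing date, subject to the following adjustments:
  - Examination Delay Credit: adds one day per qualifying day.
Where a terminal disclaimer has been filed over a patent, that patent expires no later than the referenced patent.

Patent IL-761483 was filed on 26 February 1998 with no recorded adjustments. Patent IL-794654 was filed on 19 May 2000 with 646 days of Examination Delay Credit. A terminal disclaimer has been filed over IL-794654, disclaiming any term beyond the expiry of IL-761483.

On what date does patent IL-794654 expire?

2022-02-26

Natural term of IL-794654:
  Base: filing + 24 years → 19 May 2024.
  Examination Delay Credit: +646 days → 24 February 2026.
Expiry of referenced patent IL-761483:
  Base: filing + 24 years → 26 February 2022.
Terminal disclaimer: IL-794654 expires on the earlier of 24 February 2026 and 26 February 2022.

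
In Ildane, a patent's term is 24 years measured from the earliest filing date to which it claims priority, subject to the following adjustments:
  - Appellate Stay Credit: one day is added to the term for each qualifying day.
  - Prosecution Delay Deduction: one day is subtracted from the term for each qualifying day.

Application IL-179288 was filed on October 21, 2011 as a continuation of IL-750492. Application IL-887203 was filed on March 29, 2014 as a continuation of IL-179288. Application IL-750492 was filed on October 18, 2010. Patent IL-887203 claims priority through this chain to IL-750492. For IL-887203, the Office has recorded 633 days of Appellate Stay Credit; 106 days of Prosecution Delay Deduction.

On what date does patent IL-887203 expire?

Earliest priority filing: 18 October 2010.
Base term: 18 October 2010 + 24 years → 18 October 2034.
Appellate Stay Credit: +633 days → 12 July 2036.
Prosecution Delay Deduction: −106 days → 28 March 2036.

March 28, 2036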